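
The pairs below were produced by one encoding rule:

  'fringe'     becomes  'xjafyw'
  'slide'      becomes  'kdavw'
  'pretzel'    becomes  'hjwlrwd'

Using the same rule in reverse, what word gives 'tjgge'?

broom

Every letter moves 18 places later in the alphabet, wrapping around z→a.
Undoing it on tjgge: t−18=b, j−18=r, g−18=o, g−18=o, e−18=m.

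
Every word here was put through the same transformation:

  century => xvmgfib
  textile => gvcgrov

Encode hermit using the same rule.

svinrg

Each pair mirrors across the alphabet (c↔x, e↔v, n↔m): positions sum to 25. This is the alphabet-reversal cipher (Atbash): a becomes z, b becomes y, etc.
On hermit: h↔s, e↔v, r↔i, m↔n, i↔r, t↔g.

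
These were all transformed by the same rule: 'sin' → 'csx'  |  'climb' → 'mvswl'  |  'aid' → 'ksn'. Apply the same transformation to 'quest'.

Compare letters: s→c is +10, i→s is +10, n→x is +10 — a constant shift. Each letter is shifted forward by 10 in the alphabet (a Caesar shift of +10).
Applying it to quest: q+10=a, u+10=e, e+10=o, s+10=c, t+10=d.

aeocd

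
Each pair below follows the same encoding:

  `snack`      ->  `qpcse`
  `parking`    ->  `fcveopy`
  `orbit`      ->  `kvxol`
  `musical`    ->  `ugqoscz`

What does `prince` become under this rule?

fvopsi

Treating letters as 0–25, the rule is x ↦ 21x + 2 (mod 26).
For prince: p(15)→21·15+2≡5=f; r(17)→21·17+2≡21=v; i(8)→21·8+2≡14=o; n(13)→21·13+2≡15=p; c(2)→21·2+2≡18=s; e(4)→21·4+2≡8=i (all mod 26).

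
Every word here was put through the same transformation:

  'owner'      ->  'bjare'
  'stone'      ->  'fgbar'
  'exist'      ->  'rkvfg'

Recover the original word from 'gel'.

Compare letters: o→b is +13, w→j is +13, n→a is +13 — a constant shift. Every letter moves 13 places later in the alphabet, wrapping around z→a.
Reversing it on gel: g−13=t, e−13=r, l−13=y.

try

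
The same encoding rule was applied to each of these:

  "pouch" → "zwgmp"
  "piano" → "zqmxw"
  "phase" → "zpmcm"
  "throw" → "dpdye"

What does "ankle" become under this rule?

kvwvm

Shifts by position in pouch: pos 0: p→z (+10), pos 1: o→w (+8), pos 2: u→g (+12), pos 3: c→m (+10), pos 4: h→p (+8) — repeating every 3. The shifts repeat in a cycle of length 3: positions 0,1,… shift by +10, +8, +12, then the pattern repeats.
For ankle: a+10=k, n+8=v, k+12=w, l+10=v, e+8=m.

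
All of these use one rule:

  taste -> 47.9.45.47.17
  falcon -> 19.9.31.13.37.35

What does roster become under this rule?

t(#20)→47 and a(#1)→9: differences scale by 2, so n = 2·pos + 7. With a=1..z=26, the number is 2·pos + 7.
Applying it to roster: r=18→43, o=15→37, s=19→45, t=20→47, e=5→17, r=18→43.

43.37.45.47.17.43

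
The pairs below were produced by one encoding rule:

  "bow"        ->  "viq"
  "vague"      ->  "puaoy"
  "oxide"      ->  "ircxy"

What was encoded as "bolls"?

Every letter moves 20 places later in the alphabet, wrapping around z→a.
Decoding bolls: b−20=h, o−20=u, l−20=r, l−20=r, s−20=y.

hurry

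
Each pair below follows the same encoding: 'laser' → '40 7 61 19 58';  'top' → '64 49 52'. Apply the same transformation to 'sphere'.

The formula is n = 3×(alphabet index, a=1) + 4.
On sphere: s=19→61, p=16→52, h=8→28, e=5→19, r=18→58, e=5→19.

61 52 28 19 58 19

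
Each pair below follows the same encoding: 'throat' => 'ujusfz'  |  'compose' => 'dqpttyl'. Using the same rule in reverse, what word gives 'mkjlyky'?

lighter

In throat: t→u is +1, h→j is +2, r→u is +3, o→s is +4 — the shift increases by 1 each position. Letter i (0-indexed) is shifted by i+1, so successive shifts are 1, 2, 3, ….
Reversing it on mkjlyky: m−1=l, k−2=i, j−3=g, l−4=h, y−5=t, k−6=e, y−7=r.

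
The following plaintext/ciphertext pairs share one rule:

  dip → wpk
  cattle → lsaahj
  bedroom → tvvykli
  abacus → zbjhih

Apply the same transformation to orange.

The output letters match the input read backwards, each shifted +7: dip reversed is pid. Two steps: reverse the string, then apply a Caesar shift of +7.
Applying it to orange: reverse → egnaro; then shift: e+7=l, g+7=n, n+7=u, a+7=h, r+7=y, o+7=v.

lnuhyv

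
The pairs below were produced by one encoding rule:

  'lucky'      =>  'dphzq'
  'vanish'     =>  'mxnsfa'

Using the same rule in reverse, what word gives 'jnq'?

The output letters match the input read backwards, each shifted +5: lucky reversed is ykcul. The word is reversed, then every letter is shifted forward by 5.
Undoing it on jnq: shift back: j−5=e, n−5=i, q−5=l → eil; then reverse → lie.

lie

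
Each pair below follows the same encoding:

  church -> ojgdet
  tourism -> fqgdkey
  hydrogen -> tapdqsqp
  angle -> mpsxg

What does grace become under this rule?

stmog

Shifts by position in church: pos 0: c→o (+12), pos 1: h→j (+2), pos 2: u→g (+12), pos 3: r→d (+12), pos 4: c→e (+2), pos 5: h→t (+12) — repeating every 3. It's a Vigenère-style cipher with numeric key [12,2,12]: position i shifts by key[i mod 3].
On grace: g+12=s, r+2=t, a+12=m, c+12=o, e+2=g.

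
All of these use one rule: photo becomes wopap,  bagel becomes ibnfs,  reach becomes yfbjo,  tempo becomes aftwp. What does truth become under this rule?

The shift depends on letter class: consonant p→w is +7, but vowel o→p is +1. Two shifts are in play — +1 for a/e/i/o/u, +7 for every other letter.
Applying it to truth: t(cons)+7=a, r(cons)+7=y, u(vowel)+1=v, t(cons)+7=a, h(cons)+7=o.

ayvao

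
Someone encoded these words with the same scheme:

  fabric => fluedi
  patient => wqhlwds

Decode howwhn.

The output letters match the input read backwards, each shifted +3: fabric reversed is cirbaf. Read the word backwards and shift each letter +3.
Decoding howwhn: shift back: h−3=e, o−3=l, w−3=t, w−3=t, h−3=e, n−3=k → elttek; then reverse → kettle.

kettle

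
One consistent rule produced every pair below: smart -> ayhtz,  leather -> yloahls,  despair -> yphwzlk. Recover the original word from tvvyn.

groom

The output letters match the input read backwards, each shifted +7: smart reversed is trams. The word is reversed, then every letter is shifted forward by 7.
Reversing it on tvvyn: shift back: t−7=m, v−7=o, v−7=o, y−7=r, n−7=g → moorg; then reverse → groom.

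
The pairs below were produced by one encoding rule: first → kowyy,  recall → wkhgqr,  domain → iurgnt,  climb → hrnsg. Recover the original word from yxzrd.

Shifts by position in first: pos 0: f→k (+5), pos 1: i→o (+6), pos 2: r→w (+5), pos 3: s→y (+6) — repeating every 2. It's a Vigenère-style cipher with numeric key [5,6]: position i shifts by key[i mod 2].
Decoding yxzrd: y−5=t, x−6=r, z−5=u, r−6=l, d−5=y.

truly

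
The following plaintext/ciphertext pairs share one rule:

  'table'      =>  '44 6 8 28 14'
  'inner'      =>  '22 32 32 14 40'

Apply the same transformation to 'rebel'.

40 14 8 14 28

With a=1..z=26, the number is 2·pos + 4.
Applying it to rebel: r=18→40, e=5→14, b=2→8, e=5→14, l=12→28.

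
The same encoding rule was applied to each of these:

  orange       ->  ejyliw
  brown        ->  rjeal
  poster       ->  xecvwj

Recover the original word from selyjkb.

monarch

o(14)→e(4) and r(17)→j(9) fit y≡19x+24 (mod 26); the inverse of 19 mod 26 is 11. Treating letters as 0–25, the rule is x ↦ 19x + 24 (mod 26).
Decoding selyjkb: s(18)→11·(18−24)≡12=m; e(4)→11·(4−24)≡14=o; l(11)→11·(11−24)≡13=n; y(24)→11·(24−24)≡0=a; j(9)→11·(9−24)≡17=r; k(10)→11·(10−24)≡2=c; b(1)→11·(1−24)≡7=h (all mod 26).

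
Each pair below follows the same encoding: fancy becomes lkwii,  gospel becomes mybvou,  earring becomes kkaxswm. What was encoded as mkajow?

garden

A repeating key of period 3 is used — shifts +6, +10, +9 over and over.
Reversing it on mkajow: m−6=g, k−10=a, a−9=r, j−6=d, o−10=e, w−9=n.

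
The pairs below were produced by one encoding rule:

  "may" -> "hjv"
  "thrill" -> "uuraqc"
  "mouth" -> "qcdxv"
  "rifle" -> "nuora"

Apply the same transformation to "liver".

aneru

The output letters match the input read backwards, each shifted +9: may reversed is yam. The word is reversed, then every letter is shifted forward by 9.
On liver: reverse → revil; then shift: r+9=a, e+9=n, v+9=e, i+9=r, l+9=u.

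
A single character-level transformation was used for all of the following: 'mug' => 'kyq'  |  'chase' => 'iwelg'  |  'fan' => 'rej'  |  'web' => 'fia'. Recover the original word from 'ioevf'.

The output letters match the input read backwards, each shifted +4: mug reversed is gum. Read the word backwards and shift each letter +4.
Reversing it on ioevf: shift back: i−4=e, o−4=k, e−4=a, v−4=r, f−4=b → ekarb; then reverse → brake.

brake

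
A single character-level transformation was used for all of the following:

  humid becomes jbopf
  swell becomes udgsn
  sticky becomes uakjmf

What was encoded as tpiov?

Shifts by position in humid: pos 0: h→j (+2), pos 1: u→b (+7), pos 2: m→o (+2), pos 3: i→p (+7) — repeating every 2. The shifts repeat in a cycle of length 2: positions 0,1,… shift by +2, +7, then the pattern repeats.
Undoing it on tpiov: t−2=r, p−7=i, i−2=g, o−7=h, v−2=t.

right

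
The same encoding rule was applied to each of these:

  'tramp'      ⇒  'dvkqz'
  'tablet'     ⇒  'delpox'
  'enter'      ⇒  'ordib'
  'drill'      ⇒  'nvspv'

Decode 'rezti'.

happy

A repeating key of period 2 is used — shifts +10, +4 over and over.
Reversing it on rezti: r−10=h, e−4=a, z−10=p, t−4=p, i−10=y.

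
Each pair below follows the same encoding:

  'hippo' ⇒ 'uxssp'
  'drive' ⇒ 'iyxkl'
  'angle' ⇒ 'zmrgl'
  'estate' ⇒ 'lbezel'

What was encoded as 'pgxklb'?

olives

Treating letters as 0–25, the rule is x ↦ 3x + 25 (mod 26).
Decoding pgxklb: p(15)→9·(15−25)≡14=o; g(6)→9·(6−25)≡11=l; x(23)→9·(23−25)≡8=i; k(10)→9·(10−25)≡21=v; l(11)→9·(11−25)≡4=e; b(1)→9·(1−25)≡18=s (all mod 26).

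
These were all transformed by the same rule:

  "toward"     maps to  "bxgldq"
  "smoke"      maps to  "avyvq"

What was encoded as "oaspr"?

grief

In toward: t→b is +8, o→x is +9, w→g is +10, a→l is +11 — the shift increases by 1 each position. Letter i (0-indexed) is shifted by i+8, so successive shifts are 8, 9, 10, ….
Decoding oaspr: o−8=g, a−9=r, s−10=i, p−11=e, r−12=f.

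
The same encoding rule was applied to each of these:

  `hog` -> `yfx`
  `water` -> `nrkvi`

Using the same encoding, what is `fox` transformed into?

Compare letters: h→y is +17, o→f is +17, g→x is +17 — a constant shift. Every letter moves 17 places later in the alphabet, wrapping around z→a.
Applying it to fox: f+17=w, o+17=f, x+17=o.

wfo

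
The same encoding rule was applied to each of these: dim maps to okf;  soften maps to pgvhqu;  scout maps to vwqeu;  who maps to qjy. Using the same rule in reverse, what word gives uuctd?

The output letters match the input read backwards, each shifted +2: dim reversed is mid. The word is reversed, then every letter is shifted forward by 2.
Undoing it on uuctd: shift back: u−2=s, u−2=s, c−2=a, t−2=r, d−2=b → ssarb; then reverse → brass.

brass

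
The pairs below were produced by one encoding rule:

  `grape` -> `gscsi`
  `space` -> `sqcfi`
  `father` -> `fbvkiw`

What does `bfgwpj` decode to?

Each letter shifts forward by its position index (0, 1, 2, …) — the shift grows by one for each successive letter.
Reversing it on bfgwpj: b−0=b, f−1=e, g−2=e, w−3=t, p−4=l, j−5=e.

beetle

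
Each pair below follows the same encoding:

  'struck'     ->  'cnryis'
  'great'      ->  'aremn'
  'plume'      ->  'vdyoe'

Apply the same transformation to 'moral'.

s(18)→c(2) and t(19)→n(13) fit y≡11x+12 (mod 26); the inverse of 11 mod 26 is 19. Treating letters as 0–25, the rule is x ↦ 11x + 12 (mod 26).
Applying it to moral: m(12)→11·12+12≡14=o; o(14)→11·14+12≡10=k; r(17)→11·17+12≡17=r; a(0)→11·0+12≡12=m; l(11)→11·11+12≡3=d (all mod 26).

okrmd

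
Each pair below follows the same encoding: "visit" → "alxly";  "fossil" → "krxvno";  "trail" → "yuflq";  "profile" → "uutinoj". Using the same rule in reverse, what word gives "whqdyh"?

relate

Shifts by position in visit: pos 0: v→a (+5), pos 1: i→l (+3), pos 2: s→x (+5), pos 3: i→l (+3) — repeating every 2. It's a Vigenère-style cipher with numeric key [5,3]: position i shifts by key[i mod 2].
Decoding whqdyh: w−5=r, h−3=e, q−5=l, d−3=a, y−5=t, h−3=e.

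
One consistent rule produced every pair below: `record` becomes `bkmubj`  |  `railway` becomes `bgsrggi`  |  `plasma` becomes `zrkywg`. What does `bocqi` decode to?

The shifts repeat in a cycle of length 2: positions 0,1,… shift by +10, +6, then the pattern repeats.
Reversing it on bocqi: b−10=r, o−6=i, c−10=s, q−6=k, i−10=y.

risky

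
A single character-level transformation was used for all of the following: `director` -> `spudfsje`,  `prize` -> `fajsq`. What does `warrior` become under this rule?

spjssbx

The output letters match the input read backwards, each shifted +1: director reversed is rotcerid. Read the word backwards and shift each letter +1.
Applying it to warrior: reverse → roirraw; then shift: r+1=s, o+1=p, i+1=j, r+1=s, r+1=s, a+1=b, w+1=x.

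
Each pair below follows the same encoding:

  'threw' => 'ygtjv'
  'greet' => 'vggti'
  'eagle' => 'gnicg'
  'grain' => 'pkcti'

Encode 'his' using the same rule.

ukj

The output letters match the input read backwards, each shifted +2: threw reversed is werht. The word is reversed, then every letter is shifted forward by 2.
Applying it to his: reverse → sih; then shift: s+2=u, i+2=k, h+2=j.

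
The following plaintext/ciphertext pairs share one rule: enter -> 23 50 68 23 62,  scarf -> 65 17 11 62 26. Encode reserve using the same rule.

62 23 65 23 62 74 23

e(#5)→23 and n(#14)→50: differences scale by 3, so n = 3·pos + 8. With a=1..z=26, the number is 3·pos + 8.
Applying it to reserve: r=18→62, e=5→23, s=19→65, e=5→23, r=18→62, v=22→74, e=5→23.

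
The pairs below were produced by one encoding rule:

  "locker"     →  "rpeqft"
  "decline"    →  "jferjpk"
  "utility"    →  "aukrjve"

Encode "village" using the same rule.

Shifts by position in locker: pos 0: l→r (+6), pos 1: o→p (+1), pos 2: c→e (+2), pos 3: k→q (+6), pos 4: e→f (+1), pos 5: r→t (+2) — repeating every 3. A repeating key of period 3 is used — shifts +6, +1, +2 over and over.
Applying it to village: v+6=b, i+1=j, l+2=n, l+6=r, a+1=b, g+2=i, e+6=k.

bjnrbik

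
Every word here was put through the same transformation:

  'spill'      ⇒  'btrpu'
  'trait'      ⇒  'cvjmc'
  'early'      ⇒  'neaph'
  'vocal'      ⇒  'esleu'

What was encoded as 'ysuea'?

It's a Vigenère-style cipher with numeric key [9,4]: position i shifts by key[i mod 2].
Decoding ysuea: y−9=p, s−4=o, u−9=l, e−4=a, a−9=r.

polar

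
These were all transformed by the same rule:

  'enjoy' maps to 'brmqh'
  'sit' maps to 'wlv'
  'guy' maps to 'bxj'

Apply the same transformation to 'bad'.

The output letters match the input read backwards, each shifted +3: enjoy reversed is yojne. Read the word backwards and shift each letter +3.
Applying it to bad: reverse → dab; then shift: d+3=g, a+3=d, b+3=e.

gde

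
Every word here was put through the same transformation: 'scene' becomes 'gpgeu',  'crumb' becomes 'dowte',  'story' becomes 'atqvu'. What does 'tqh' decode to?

The output letters match the input read backwards, each shifted +2: scene reversed is enecs. Two steps: reverse the string, then apply a Caesar shift of +2.
Undoing it on tqh: shift back: t−2=r, q−2=o, h−2=f → rof; then reverse → for.

for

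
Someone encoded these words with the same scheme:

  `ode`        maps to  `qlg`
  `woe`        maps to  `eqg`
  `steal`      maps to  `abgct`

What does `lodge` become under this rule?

The shift depends on letter class: consonant d→l is +8, but vowel o→q is +2. Two shifts are in play — +2 for a/e/i/o/u, +8 for every other letter.
Applying it to lodge: l(cons)+8=t, o(vowel)+2=q, d(cons)+8=l, g(cons)+8=o, e(vowel)+2=g.

tqlog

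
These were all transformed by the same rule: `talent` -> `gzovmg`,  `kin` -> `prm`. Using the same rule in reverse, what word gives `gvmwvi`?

Each pair mirrors across the alphabet (t↔g, a↔z, l↔o): positions sum to 25. Letters are reflected about the middle of the alphabet (position → 25−position): Atbash.
Undoing it on gvmwvi: g↔t, v↔e, m↔n, w↔d, v↔e, i↔r.

tender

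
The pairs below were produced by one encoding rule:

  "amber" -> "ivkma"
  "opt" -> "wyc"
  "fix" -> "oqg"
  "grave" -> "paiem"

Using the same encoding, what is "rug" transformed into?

acp

The shift depends on letter class: consonant m→v is +9, but vowel a→i is +8. Vowels shift forward by 8 and consonants shift forward by 9.
On rug: r(cons)+9=a, u(vowel)+8=c, g(cons)+9=p.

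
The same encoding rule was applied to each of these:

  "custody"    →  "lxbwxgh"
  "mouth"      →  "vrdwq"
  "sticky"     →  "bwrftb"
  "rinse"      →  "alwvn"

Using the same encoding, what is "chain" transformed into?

Shifts by position in custody: pos 0: c→l (+9), pos 1: u→x (+3), pos 2: s→b (+9), pos 3: t→w (+3) — repeating every 2. The shifts repeat in a cycle of length 2: positions 0,1,… shift by +9, +3, then the pattern repeats.
On chain: c+9=l, h+3=k, a+9=j, i+3=l, n+9=w.

lkjlw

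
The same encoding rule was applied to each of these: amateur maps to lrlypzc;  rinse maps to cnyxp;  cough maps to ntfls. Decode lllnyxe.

It's a Vigenère-style cipher with numeric key [11,5]: position i shifts by key[i mod 2].
Reversing it on lllnyxe: l−11=a, l−5=g, l−11=a, n−5=i, y−11=n, x−5=s, e−11=t.

against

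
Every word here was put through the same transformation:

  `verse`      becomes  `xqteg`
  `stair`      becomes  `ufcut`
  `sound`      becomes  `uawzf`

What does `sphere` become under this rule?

The shifts repeat in a cycle of length 2: positions 0,1,… shift by +2, +12, then the pattern repeats.
Applying it to sphere: s+2=u, p+12=b, h+2=j, e+12=q, r+2=t, e+12=q.

ubjqtq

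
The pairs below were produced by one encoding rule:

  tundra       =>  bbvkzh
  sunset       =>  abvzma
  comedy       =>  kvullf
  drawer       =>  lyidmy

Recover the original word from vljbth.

nebula

Shifts by position in tundra: pos 0: t→b (+8), pos 1: u→b (+7), pos 2: n→v (+8), pos 3: d→k (+7) — repeating every 2. It's a Vigenère-style cipher with numeric key [8,7]: position i shifts by key[i mod 2].
Undoing it on vljbth: v−8=n, l−7=e, j−8=b, b−7=u, t−8=l, h−7=a.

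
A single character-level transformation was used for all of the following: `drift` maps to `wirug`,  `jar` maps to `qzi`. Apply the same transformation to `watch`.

dzgxs

Each pair mirrors across the alphabet (d↔w, r↔i, i↔r): positions sum to 25. Letters are reflected about the middle of the alphabet (position → 25−position): Atbash.
For watch: w↔d, a↔z, t↔g, c↔x, h↔s.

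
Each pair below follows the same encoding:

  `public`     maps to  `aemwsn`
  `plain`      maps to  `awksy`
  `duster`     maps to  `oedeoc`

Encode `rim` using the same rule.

csx

The shift depends on letter class: consonant p→a is +11, but vowel u→e is +10. Vowels shift forward by 10 and consonants shift forward by 11.
Applying it to rim: r(cons)+11=c, i(vowel)+10=s, m(cons)+11=x.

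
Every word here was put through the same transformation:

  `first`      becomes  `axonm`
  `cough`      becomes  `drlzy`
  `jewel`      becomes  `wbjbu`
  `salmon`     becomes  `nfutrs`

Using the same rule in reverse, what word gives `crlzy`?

f(5)→a(0) and i(8)→x(23) fit y≡25x+5 (mod 26); the inverse of 25 mod 26 is 25. Each letter's alphabet position (a=0..z=25) is mapped through 25·x+5 mod 26 — an affine cipher.
Undoing it on crlzy: c(2)→25·(2−5)≡3=d; r(17)→25·(17−5)≡14=o; l(11)→25·(11−5)≡20=u; z(25)→25·(25−5)≡6=g; y(24)→25·(24−5)≡7=h (all mod 26).

dough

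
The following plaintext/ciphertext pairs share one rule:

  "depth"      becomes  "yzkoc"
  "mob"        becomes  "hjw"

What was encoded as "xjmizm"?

Compare letters: d→y is +21, e→z is +21, p→k is +21 — a constant shift. This is a Caesar cipher with shift 21.
Undoing it on xjmizm: x−21=c, j−21=o, m−21=r, i−21=n, z−21=e, m−21=r.

corner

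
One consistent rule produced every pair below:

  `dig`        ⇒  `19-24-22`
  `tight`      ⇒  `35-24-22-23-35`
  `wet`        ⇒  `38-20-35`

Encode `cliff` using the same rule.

Each letter is replaced by its alphabet position (a=1..z=26) + 15.
On cliff: c=3→18, l=12→27, i=9→24, f=6→21, f=6→21.

18-27-24-21-21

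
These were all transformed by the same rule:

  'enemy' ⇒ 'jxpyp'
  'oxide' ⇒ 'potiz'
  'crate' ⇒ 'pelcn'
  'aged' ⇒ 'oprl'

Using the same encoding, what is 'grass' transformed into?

ddlcr

The output letters match the input read backwards, each shifted +11: enemy reversed is ymene. The word is reversed, then every letter is shifted forward by 11.
For grass: reverse → ssarg; then shift: s+11=d, s+11=d, a+11=l, r+11=c, g+11=r.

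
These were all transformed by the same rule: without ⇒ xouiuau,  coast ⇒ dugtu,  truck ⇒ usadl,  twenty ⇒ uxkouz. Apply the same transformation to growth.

hsuxui

Two shifts are in play — +6 for a/e/i/o/u, +1 for every other letter.
On growth: g(cons)+1=h, r(cons)+1=s, o(vowel)+6=u, w(cons)+1=x, t(cons)+1=u, h(cons)+1=i.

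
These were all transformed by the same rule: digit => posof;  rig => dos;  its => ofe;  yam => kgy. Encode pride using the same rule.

bdopk

The rule splits by letter class: vowels +6, consonants +12.
Applying it to pride: p(cons)+12=b, r(cons)+12=d, i(vowel)+6=o, d(cons)+12=p, e(vowel)+6=k.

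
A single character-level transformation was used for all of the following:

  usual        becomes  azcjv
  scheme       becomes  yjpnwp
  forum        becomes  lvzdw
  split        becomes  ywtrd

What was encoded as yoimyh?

shadow

In usual: u→a is +6, s→z is +7, u→c is +8, a→j is +9 — the shift increases by 1 each position. Letter i (0-indexed) is shifted by i+6, so successive shifts are 6, 7, 8, ….
Reversing it on yoimyh: y−6=s, o−7=h, i−8=a, m−9=d, y−10=o, h−11=w.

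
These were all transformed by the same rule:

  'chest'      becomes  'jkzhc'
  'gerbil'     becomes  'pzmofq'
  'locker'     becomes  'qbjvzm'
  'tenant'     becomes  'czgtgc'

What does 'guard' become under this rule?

This is an affine cipher: with a=0,…,z=25, each position x becomes (21x+19) mod 26.
On guard: g(6)→21·6+19≡15=p; u(20)→21·20+19≡23=x; a(0)→21·0+19≡19=t; r(17)→21·17+19≡12=m; d(3)→21·3+19≡4=e (all mod 26).

pxtme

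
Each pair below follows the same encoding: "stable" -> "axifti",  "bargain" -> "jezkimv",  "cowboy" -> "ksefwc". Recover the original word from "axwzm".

Shifts by position in stable: pos 0: s→a (+8), pos 1: t→x (+4), pos 2: a→i (+8), pos 3: b→f (+4) — repeating every 2. It's a Vigenère-style cipher with numeric key [8,4]: position i shifts by key[i mod 2].
Undoing it on axwzm: a−8=s, x−4=t, w−8=o, z−4=v, m−8=e.

stove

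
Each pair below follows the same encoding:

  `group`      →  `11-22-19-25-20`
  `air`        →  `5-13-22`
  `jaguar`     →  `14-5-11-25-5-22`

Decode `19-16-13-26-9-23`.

Letters become their 1-based position plus 4 (so a→5, b→6, …).
Undoing it on 19-16-13-26-9-23: 19→(19−4)÷1=15=o, 16→(16−4)÷1=12=l, 13→(13−4)÷1=9=i, 26→(26−4)÷1=22=v, 9→(9−4)÷1=5=e, 23→(23−4)÷1=19=s.

olives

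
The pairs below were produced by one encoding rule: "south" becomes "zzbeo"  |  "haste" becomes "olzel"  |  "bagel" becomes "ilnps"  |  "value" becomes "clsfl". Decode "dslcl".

Shifts by position in south: pos 0: s→z (+7), pos 1: o→z (+11), pos 2: u→b (+7), pos 3: t→e (+11) — repeating every 2. It's a Vigenère-style cipher with numeric key [7,11]: position i shifts by key[i mod 2].
Reversing it on dslcl: d−7=w, s−11=h, l−7=e, c−11=r, l−7=e.

where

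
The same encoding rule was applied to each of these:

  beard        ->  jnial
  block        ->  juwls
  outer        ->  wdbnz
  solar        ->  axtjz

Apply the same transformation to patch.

A repeating key of period 2 is used — shifts +8, +9 over and over.
On patch: p+8=x, a+9=j, t+8=b, c+9=l, h+8=p.

xjblp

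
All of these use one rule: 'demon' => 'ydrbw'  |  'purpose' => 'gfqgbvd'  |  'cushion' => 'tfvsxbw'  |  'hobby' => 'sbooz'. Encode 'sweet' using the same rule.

d(3)→y(24) and e(4)→d(3) fit y≡5x+9 (mod 26); the inverse of 5 mod 26 is 21. This is an affine cipher: with a=0,…,z=25, each position x becomes (5x+9) mod 26.
On sweet: s(18)→5·18+9≡21=v; w(22)→5·22+9≡15=p; e(4)→5·4+9≡3=d; e(4)→5·4+9≡3=d; t(19)→5·19+9≡0=a (all mod 26).

vpdda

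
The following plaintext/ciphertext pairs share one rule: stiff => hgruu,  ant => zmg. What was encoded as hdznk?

Each pair mirrors across the alphabet (s↔h, t↔g, i↔r): positions sum to 25. Each letter is replaced by its mirror in the alphabet: a↔z, b↔y, c↔x, and so on (the Atbash cipher).
Reversing it on hdznk: h↔s, d↔w, z↔a, n↔m, k↔p.

swamp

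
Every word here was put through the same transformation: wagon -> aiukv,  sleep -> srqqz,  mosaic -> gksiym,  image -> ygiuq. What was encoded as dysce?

risky

w(22)→a(0) and a(0)→i(8) fit y≡15x+8 (mod 26); the inverse of 15 mod 26 is 7. This is an affine cipher: with a=0,…,z=25, each position x becomes (15x+8) mod 26.
Decoding dysce: d(3)→7·(3−8)≡17=r; y(24)→7·(24−8)≡8=i; s(18)→7·(18−8)≡18=s; c(2)→7·(2−8)≡10=k; e(4)→7·(4−8)≡24=y (all mod 26).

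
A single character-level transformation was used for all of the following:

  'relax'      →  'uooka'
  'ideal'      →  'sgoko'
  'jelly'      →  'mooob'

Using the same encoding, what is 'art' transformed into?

kuw

The shift depends on letter class: consonant r→u is +3, but vowel e→o is +10. Vowels shift forward by 10 and consonants shift forward by 3.
On art: a(vowel)+10=k, r(cons)+3=u, t(cons)+3=w.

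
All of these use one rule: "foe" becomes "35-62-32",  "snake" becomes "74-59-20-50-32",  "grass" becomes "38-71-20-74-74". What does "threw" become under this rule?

f(#6)→35 and o(#15)→62: differences scale by 3, so n = 3·pos + 17. The formula is n = 3×(alphabet index, a=1) + 17.
Applying it to threw: t=20→77, h=8→41, r=18→71, e=5→32, w=23→86.

77-41-71-32-86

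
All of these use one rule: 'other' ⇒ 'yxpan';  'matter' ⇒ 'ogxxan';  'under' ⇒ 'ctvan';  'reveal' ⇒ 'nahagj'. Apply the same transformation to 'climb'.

qjuol

o(14)→y(24) and t(19)→x(23) fit y≡5x+6 (mod 26); the inverse of 5 mod 26 is 21. This is an affine cipher: with a=0,…,z=25, each position x becomes (5x+6) mod 26.
Applying it to climb: c(2)→5·2+6≡16=q; l(11)→5·11+6≡9=j; i(8)→5·8+6≡20=u; m(12)→5·12+6≡14=o; b(1)→5·1+6≡11=l (all mod 26).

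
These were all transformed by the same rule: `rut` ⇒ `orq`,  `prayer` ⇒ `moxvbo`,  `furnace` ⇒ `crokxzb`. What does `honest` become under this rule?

Compare letters: r→o is +23, u→r is +23, t→q is +23 — a constant shift. It's a constant shift of +23 (ROT23).
On honest: h+23=e, o+23=l, n+23=k, e+23=b, s+23=p, t+23=q.

elkbpq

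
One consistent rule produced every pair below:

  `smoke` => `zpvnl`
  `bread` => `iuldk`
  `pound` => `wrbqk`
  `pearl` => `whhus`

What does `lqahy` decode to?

Shifts by position in smoke: pos 0: s→z (+7), pos 1: m→p (+3), pos 2: o→v (+7), pos 3: k→n (+3) — repeating every 2. The shifts repeat in a cycle of length 2: positions 0,1,… shift by +7, +3, then the pattern repeats.
Decoding lqahy: l−7=e, q−3=n, a−7=t, h−3=e, y−7=r.

enter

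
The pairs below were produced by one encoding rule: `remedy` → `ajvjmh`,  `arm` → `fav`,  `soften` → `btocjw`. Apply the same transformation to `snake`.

The shift depends on letter class: consonant r→a is +9, but vowel e→j is +5. Two shifts are in play — +5 for a/e/i/o/u, +9 for every other letter.
On snake: s(cons)+9=b, n(cons)+9=w, a(vowel)+5=f, k(cons)+9=t, e(vowel)+5=j.

bwftj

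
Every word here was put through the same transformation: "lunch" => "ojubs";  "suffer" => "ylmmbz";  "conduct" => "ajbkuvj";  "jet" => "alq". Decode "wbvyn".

The output letters match the input read backwards, each shifted +7: lunch reversed is hcnul. Read the word backwards and shift each letter +7.
Undoing it on wbvyn: shift back: w−7=p, b−7=u, v−7=o, y−7=r, n−7=g → puorg; then reverse → group.

group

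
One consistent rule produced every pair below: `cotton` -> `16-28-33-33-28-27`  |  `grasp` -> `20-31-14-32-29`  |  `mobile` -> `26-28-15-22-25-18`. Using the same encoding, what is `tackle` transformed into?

33-14-16-24-25-18

c is letter #3 and maps to 16: an offset of 13. Each letter is replaced by its alphabet position (a=1..z=26) + 13.
Applying it to tackle: t=20→33, a=1→14, c=3→16, k=11→24, l=12→25, e=5→18.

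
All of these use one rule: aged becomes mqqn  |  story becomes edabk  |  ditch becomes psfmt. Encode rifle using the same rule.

dsrvq

It's a Vigenère-style cipher with numeric key [12,10]: position i shifts by key[i mod 2].
For rifle: r+12=d, i+10=s, f+12=r, l+10=v, e+12=q.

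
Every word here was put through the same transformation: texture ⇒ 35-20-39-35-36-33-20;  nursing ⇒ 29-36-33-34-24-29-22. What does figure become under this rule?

t is letter #20 and maps to 35: an offset of 15. The number is (letter's place in the alphabet, a=1) + 15.
For figure: f=6→21, i=9→24, g=7→22, u=21→36, r=18→33, e=5→20.

21-24-22-36-33-20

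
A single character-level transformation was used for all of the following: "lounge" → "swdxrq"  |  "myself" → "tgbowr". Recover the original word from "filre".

yacht

In lounge: l→s is +7, o→w is +8, u→d is +9, n→x is +10 — the shift increases by 1 each position. Each letter shifts forward by (position + 7), i.e. 7, 8, 9, … — the shift grows by one for each successive letter.
Undoing it on filre: f−7=y, i−8=a, l−9=c, r−10=h, e−11=t.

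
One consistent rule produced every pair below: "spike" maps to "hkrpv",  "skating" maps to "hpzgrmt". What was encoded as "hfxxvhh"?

success

This is the alphabet-reversal cipher (Atbash): a becomes z, b becomes y, etc.
Decoding hfxxvhh: h↔s, f↔u, x↔c, x↔c, v↔e, h↔s, h↔s.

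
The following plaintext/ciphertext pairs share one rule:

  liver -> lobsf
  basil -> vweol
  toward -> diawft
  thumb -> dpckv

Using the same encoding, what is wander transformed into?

awjtsf

l(11)→l(11) and i(8)→o(14) fit y≡25x+22 (mod 26); the inverse of 25 mod 26 is 25. This is an affine cipher: with a=0,…,z=25, each position x becomes (25x+22) mod 26.
For wander: w(22)→25·22+22≡0=a; a(0)→25·0+22≡22=w; n(13)→25·13+22≡9=j; d(3)→25·3+22≡19=t; e(4)→25·4+22≡18=s; r(17)→25·17+22≡5=f (all mod 26).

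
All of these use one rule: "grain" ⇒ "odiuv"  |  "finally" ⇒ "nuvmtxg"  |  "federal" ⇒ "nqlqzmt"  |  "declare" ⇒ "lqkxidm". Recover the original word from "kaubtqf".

complex

Shifts by position in grain: pos 0: g→o (+8), pos 1: r→d (+12), pos 2: a→i (+8), pos 3: i→u (+12) — repeating every 2. It's a Vigenère-style cipher with numeric key [8,12]: position i shifts by key[i mod 2].
Undoing it on kaubtqf: k−8=c, a−12=o, u−8=m, b−12=p, t−8=l, q−12=e, f−8=x.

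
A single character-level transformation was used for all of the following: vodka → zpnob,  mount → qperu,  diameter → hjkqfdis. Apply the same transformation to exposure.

Shifts by position in vodka: pos 0: v→z (+4), pos 1: o→p (+1), pos 2: d→n (+10), pos 3: k→o (+4), pos 4: a→b (+1) — repeating every 3. It's a Vigenère-style cipher with numeric key [4,1,10]: position i shifts by key[i mod 3].
On exposure: e+4=i, x+1=y, p+10=z, o+4=s, s+1=t, u+10=e, r+4=v, e+1=f.

iyzstevf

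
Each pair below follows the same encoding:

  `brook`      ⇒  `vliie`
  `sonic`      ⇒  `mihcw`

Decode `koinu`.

quota

Compare letters: b→v is +20, r→l is +20, o→i is +20 — a constant shift. It's a constant shift of +20 (ROT20).
Reversing it on koinu: k−20=q, o−20=u, i−20=o, n−20=t, u−20=a.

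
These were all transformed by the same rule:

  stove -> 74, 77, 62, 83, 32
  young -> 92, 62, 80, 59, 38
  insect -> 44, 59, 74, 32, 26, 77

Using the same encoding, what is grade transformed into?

38, 71, 20, 29, 32

s(#19)→74 and t(#20)→77: differences scale by 3, so n = 3·pos + 17. With a=1..z=26, the number is 3·pos + 17.
For grade: g=7→38, r=18→71, a=1→20, d=4→29, e=5→32.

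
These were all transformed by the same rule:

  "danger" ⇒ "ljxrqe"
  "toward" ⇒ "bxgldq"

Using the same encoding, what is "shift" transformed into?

Letter i (0-indexed) is shifted by i+8, so successive shifts are 8, 9, 10, ….
On shift: s+8=a, h+9=q, i+10=s, f+11=q, t+12=f.

aqsqf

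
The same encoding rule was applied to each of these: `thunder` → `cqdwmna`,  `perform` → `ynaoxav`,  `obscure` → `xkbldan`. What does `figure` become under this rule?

orpdan

This is a Caesar cipher with shift 9.
On figure: f+9=o, i+9=r, g+9=p, u+9=d, r+9=a, e+9=n.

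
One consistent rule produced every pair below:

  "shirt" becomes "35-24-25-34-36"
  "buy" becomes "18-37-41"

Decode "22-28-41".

Each letter is replaced by its alphabet position (a=1..z=26) + 16.
Reversing it on 22-28-41: 22→(22−16)÷1=6=f, 28→(28−16)÷1=12=l, 41→(41−16)÷1=25=y.

fly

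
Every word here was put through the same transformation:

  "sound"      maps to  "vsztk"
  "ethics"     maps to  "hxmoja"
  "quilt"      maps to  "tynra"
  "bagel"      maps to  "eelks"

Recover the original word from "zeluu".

wagon

In sound: s→v is +3, o→s is +4, u→z is +5, n→t is +6 — the shift increases by 1 each position. Each letter shifts forward by (position + 3), i.e. 3, 4, 5, … — the shift grows by one for each successive letter.
Undoing it on zeluu: z−3=w, e−4=a, l−5=g, u−6=o, u−7=n.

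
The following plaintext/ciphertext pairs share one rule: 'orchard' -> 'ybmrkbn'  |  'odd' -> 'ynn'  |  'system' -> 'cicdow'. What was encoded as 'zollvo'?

pebble

Compare letters: o→y is +10, r→b is +10, c→m is +10 — a constant shift. It's a constant shift of +10 (ROT10).
Decoding zollvo: z−10=p, o−10=e, l−10=b, l−10=b, v−10=l, o−10=e.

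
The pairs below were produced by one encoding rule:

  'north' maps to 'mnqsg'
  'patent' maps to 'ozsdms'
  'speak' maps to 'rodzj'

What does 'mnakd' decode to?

Compare letters: n→m is +25, o→n is +25, r→q is +25 — a constant shift. Every letter moves 25 places later in the alphabet, wrapping around z→a.
Decoding mnakd: m−25=n, n−25=o, a−25=b, k−25=l, d−25=e.

noble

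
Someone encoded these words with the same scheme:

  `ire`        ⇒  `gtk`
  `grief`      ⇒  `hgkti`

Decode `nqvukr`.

pistol

Read the word backwards and shift each letter +2.
Reversing it on nqvukr: shift back: n−2=l, q−2=o, v−2=t, u−2=s, k−2=i, r−2=p → lotsip; then reverse → pistol.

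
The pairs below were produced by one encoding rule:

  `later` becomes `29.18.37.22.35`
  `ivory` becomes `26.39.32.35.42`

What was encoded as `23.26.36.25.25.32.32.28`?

fishhook

l is letter #12 and maps to 29: an offset of 17. Letters become their 1-based position plus 17 (so a→18, b→19, …).
Undoing it on 23.26.36.25.25.32.32.28: 23→(23−17)÷1=6=f, 26→(26−17)÷1=9=i, 36→(36−17)÷1=19=s, 25→(25−17)÷1=8=h, 25→(25−17)÷1=8=h, 32→(32−17)÷1=15=o, 32→(32−17)÷1=15=o, 28→(28−17)÷1=11=k.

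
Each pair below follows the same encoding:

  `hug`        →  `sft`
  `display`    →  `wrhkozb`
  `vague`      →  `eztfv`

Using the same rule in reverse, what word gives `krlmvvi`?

pioneer

Letters are reflected about the middle of the alphabet (position → 25−position): Atbash.
Reversing it on krlmvvi: k↔p, r↔i, l↔o, m↔n, v↔e, v↔e, i↔r.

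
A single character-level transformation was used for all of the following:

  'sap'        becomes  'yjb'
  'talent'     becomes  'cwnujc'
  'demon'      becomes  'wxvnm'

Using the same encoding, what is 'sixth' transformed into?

qcgrb

The output letters match the input read backwards, each shifted +9: sap reversed is pas. Read the word backwards and shift each letter +9.
Applying it to sixth: reverse → htxis; then shift: h+9=q, t+9=c, x+9=g, i+9=r, s+9=b.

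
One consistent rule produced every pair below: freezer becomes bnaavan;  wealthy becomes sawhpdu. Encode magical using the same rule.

Compare letters: f→b is +22, r→n is +22, e→a is +22 — a constant shift. This is a Caesar cipher with shift 22.
Applying it to magical: m+22=i, a+22=w, g+22=c, i+22=e, c+22=y, a+22=w, l+22=h.

iwceywh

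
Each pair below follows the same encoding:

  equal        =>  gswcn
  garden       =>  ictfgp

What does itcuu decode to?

It's a constant shift of +2 (ROT2).
Undoing it on itcuu: i−2=g, t−2=r, c−2=a, u−2=s, u−2=s.

grass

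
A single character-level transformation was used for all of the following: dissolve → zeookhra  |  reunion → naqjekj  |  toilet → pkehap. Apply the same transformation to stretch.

opnapyd

Compare letters: d→z is +22, i→e is +22, s→o is +22 — a constant shift. Every letter moves 22 places later in the alphabet, wrapping around z→a.
On stretch: s+22=o, t+22=p, r+22=n, e+22=a, t+22=p, c+22=y, h+22=d.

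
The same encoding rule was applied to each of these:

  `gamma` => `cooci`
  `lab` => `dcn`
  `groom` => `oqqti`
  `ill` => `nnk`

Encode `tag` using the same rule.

icv

Read the word backwards and shift each letter +2.
For tag: reverse → gat; then shift: g+2=i, a+2=c, t+2=v.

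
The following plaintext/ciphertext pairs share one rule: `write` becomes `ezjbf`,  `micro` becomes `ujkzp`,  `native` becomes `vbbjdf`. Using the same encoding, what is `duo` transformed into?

lvp

The shift depends on letter class: consonant w→e is +8, but vowel i→j is +1. The rule splits by letter class: vowels +1, consonants +8.
Applying it to duo: d(cons)+8=l, u(vowel)+1=v, o(vowel)+1=p.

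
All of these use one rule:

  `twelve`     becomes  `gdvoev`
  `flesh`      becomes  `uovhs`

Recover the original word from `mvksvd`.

nephew

Each pair mirrors across the alphabet (t↔g, w↔d, e↔v): positions sum to 25. This is the alphabet-reversal cipher (Atbash): a becomes z, b becomes y, etc.
Decoding mvksvd: m↔n, v↔e, k↔p, s↔h, v↔e, d↔w.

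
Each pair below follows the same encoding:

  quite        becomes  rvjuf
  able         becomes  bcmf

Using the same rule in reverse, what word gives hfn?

This is a Caesar cipher with shift 1.
Reversing it on hfn: h−1=g, f−1=e, n−1=m.

gem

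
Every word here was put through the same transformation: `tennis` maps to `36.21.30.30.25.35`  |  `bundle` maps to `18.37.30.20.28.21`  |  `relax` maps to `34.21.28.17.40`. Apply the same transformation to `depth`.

20.21.32.36.24

Letters become their 1-based position plus 16 (so a→17, b→18, …).
On depth: d=4→20, e=5→21, p=16→32, t=20→36, h=8→24.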